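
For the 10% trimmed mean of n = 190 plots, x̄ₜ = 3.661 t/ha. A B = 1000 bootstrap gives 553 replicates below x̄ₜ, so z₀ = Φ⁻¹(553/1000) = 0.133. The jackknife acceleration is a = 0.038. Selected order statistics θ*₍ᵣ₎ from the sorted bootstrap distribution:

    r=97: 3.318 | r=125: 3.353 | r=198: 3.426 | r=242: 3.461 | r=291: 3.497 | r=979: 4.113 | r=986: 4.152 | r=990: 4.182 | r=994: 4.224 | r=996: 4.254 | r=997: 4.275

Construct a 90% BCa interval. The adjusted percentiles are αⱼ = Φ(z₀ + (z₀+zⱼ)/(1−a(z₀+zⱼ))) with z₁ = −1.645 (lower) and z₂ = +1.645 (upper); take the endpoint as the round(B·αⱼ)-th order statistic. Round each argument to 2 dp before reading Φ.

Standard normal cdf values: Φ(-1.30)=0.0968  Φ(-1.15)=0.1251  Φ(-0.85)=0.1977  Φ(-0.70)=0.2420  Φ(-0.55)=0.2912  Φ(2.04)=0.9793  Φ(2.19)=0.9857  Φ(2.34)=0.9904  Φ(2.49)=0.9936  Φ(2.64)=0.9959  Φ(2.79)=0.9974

(3.318, 4.113)

Lower: z₀ + z₁ = 0.133 + (-1.645) = -1.512; 1 − a(z₀+z₁) = 1 − (0.038)(-1.512) = 1.0575; argument = 0.133 + (-1.512)/1.0575 = -1.2968 → -1.30.
α₁ = Φ(-1.30) = 0.0968; rank = round(1000 × 0.0968) = 97; θ*₍97₎ = 3.318.
Upper: z₀ + z₂ = 1.778; 1 − a(z₀+z₂) = 0.9324; argument = 2.0398 → 2.04; α₂ = 0.9793; rank = 979; θ*₍979₎ = 4.113.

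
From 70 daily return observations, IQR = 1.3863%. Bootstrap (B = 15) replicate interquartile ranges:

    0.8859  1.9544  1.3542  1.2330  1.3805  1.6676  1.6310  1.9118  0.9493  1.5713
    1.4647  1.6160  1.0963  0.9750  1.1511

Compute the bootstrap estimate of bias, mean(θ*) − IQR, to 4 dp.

mean(θ*) = (0.8859 + 1.9544 + 1.3542 + 1.2330 + 1.3805 + 1.6676 + 1.6310 + 1.9118 + 0.9493 + 1.5713 + 1.4647 + 1.6160 + 1.0963 + 0.9750 + 1.1511) / 15 = 1.38947
bias = 1.38947 − 1.3863

bias = +0.0032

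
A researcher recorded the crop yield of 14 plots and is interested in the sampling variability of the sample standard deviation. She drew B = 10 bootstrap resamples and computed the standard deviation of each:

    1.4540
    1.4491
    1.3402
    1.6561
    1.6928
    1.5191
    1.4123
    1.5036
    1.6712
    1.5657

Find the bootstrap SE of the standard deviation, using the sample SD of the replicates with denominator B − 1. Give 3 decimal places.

SE* = 0.119

Bootstrap SE is the standard deviation of the 10 replicate standard deviations.
Mean of replicates: (1.4540 + 1.4491 + 1.3402 + 1.6561 + 1.6928 + 1.5191 + 1.4123 + 1.5036 + 1.6712 + 1.5657) / 10 = 15.26410 / 10 = 1.52641
Sum of squared deviations: (−0.07241)² + (−0.07731)² + (−0.18621)² + (+0.12969)² + (+0.16639)² + (−0.00731)² + (−0.11411)² + (−0.02281)² + (+0.14479)² + (+0.03929)² = 0.12650
Variance = 0.12650 / 9 = 0.01406
SE* = √0.01406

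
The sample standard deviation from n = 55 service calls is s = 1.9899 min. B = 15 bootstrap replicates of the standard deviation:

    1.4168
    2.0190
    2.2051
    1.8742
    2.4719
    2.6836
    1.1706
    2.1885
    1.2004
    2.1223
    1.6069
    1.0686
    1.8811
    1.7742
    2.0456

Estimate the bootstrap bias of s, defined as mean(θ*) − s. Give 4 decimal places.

mean(θ*) = (1.4168 + 2.0190 + 2.2051 + 1.8742 + 2.4719 + 2.6836 + 1.1706 + 2.1885 + 1.2004 + 2.1223 + 1.6069 + 1.0686 + 1.8811 + 1.7742 + 2.0456) / 15 = 1.84859
bias = 1.84859 − 1.9899

bias = −0.1413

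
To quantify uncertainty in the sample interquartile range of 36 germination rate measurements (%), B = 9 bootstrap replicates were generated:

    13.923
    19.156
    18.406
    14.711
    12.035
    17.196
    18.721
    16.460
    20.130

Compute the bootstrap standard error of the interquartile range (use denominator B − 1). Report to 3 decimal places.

Bootstrap SE is the standard deviation of the 9 replicate interquartile ranges.
Mean of replicates: (13.923 + 19.156 + 18.406 + 14.711 + 12.035 + 17.196 + 18.721 + 16.460 + 20.130) / 9 = 150.7380 / 9 = 16.7487
Sum of squared deviations: (−2.8257)² + (+2.4073)² + (+1.6573)² + (−2.0377)² + (−4.7137)² + (+0.4473)² + (+1.9723)² + (−0.2887)² + (+3.3813)² = 58.5041
Variance = 58.5041 / 8 = 7.3130
SE* = √7.3130

SE* = 2.704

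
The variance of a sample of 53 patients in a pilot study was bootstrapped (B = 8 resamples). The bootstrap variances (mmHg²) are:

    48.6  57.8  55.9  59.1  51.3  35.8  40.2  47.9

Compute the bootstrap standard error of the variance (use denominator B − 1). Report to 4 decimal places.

SE* = 8.3045

Bootstrap SE is the standard deviation of the 8 replicate variances.
Mean of replicates: (48.6 + 57.8 + 55.9 + 59.1 + 51.3 + 35.8 + 40.2 + 47.9) / 8 = 396.60000 / 8 = 49.57500
Sum of squared deviations: (−0.97500)² + (+8.22500)² + (+6.32500)² + (+9.52500)² + (+1.72500)² + (−13.77500)² + (−9.37500)² + (−1.67500)² = 482.75500
Variance = 482.75500 / 7 = 68.96500
SE* = √68.96500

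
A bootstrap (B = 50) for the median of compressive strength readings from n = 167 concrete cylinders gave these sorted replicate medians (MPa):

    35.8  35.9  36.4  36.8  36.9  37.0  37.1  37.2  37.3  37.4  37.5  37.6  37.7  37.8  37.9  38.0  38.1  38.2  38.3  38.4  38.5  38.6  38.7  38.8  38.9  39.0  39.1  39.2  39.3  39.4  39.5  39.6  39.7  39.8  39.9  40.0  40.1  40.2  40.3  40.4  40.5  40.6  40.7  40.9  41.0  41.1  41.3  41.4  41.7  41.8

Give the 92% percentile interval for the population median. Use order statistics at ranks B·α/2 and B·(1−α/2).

α = 0.08; lower rank = 50 × 0.040 = 2; upper rank = 50 × 0.960 = 48.
The 2nd smallest replicate is 35.9; the 48th is 41.4.

(35.9, 41.4)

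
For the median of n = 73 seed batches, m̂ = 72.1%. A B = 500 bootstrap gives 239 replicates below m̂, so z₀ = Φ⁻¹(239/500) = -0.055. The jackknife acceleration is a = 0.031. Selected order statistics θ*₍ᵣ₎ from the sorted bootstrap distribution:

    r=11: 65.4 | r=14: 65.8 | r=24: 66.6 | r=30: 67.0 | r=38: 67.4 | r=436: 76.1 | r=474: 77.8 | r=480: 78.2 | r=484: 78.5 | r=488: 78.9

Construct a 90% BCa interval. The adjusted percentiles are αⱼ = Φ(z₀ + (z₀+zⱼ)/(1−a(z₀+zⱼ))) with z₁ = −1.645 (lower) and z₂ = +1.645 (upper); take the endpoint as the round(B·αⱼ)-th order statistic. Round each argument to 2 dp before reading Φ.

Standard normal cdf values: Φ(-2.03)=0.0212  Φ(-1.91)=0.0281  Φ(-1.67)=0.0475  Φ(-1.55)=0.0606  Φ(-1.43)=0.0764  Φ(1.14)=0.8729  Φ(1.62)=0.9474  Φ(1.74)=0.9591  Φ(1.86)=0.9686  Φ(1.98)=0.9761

Lower: z₀ + z₁ = -0.055 + (-1.645) = -1.700; 1 − a(z₀+z₁) = 1 − (0.031)(-1.700) = 1.0527; argument = -0.055 + (-1.700)/1.0527 = -1.6699 → -1.67.
α₁ = Φ(-1.67) = 0.0475; rank = round(500 × 0.0475) = 24; θ*₍24₎ = 66.6.
Upper: z₀ + z₂ = 1.590; 1 − a(z₀+z₂) = 0.9507; argument = 1.6174 → 1.62; α₂ = 0.9474; rank = 474; θ*₍474₎ = 77.8.

(66.6, 77.8)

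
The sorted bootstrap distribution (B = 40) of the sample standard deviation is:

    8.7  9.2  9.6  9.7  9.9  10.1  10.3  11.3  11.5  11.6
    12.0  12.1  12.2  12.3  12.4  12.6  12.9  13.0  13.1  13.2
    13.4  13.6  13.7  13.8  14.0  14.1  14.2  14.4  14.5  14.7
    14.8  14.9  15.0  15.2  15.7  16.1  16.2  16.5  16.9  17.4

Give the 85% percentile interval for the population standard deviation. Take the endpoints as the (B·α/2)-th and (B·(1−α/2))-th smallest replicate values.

α = 0.15; lower rank = 40 × 0.075 = 3; upper rank = 40 × 0.925 = 37.
The 3rd smallest replicate is 9.6; the 37th is 16.2.

(9.6, 16.2)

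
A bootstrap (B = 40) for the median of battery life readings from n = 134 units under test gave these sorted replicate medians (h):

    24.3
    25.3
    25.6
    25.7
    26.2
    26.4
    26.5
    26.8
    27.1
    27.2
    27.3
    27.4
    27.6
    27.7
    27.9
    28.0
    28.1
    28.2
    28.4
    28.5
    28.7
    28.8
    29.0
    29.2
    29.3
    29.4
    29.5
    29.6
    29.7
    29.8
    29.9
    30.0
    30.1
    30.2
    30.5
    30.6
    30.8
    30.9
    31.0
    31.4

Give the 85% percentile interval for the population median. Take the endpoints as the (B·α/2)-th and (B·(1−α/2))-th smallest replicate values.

(25.6, 30.8)

α = 0.15; lower rank = 40 × 0.075 = 3; upper rank = 40 × 0.925 = 37.
The 3rd smallest replicate is 25.6; the 37th is 30.8.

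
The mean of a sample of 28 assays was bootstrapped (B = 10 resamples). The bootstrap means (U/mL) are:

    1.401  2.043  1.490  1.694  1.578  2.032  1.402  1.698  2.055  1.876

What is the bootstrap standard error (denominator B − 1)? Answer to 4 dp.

SE* = 0.2614

Bootstrap SE is the standard deviation of the 10 replicate means.
Mean of replicates: (1.401 + 2.043 + 1.490 + 1.694 + 1.578 + 2.032 + 1.402 + 1.698 + 2.055 + 1.876) / 10 = 17.26900 / 10 = 1.72690
Sum of squared deviations: (−0.32590)² + (+0.31610)² + (−0.23690)² + (−0.03290)² + (−0.14890)² + (+0.30510)² + (−0.32490)² + (−0.02890)² + (+0.32810)² + (+0.14910)² = 0.61487
Variance = 0.61487 / 9 = 0.06832
SE* = √0.06832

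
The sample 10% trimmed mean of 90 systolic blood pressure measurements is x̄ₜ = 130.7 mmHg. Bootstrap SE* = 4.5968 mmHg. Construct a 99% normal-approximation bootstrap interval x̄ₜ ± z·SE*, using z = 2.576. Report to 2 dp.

Margin = 2.576 × 4.5968 = 11.841
Interval: 130.7 ± 11.841

(118.86, 142.54)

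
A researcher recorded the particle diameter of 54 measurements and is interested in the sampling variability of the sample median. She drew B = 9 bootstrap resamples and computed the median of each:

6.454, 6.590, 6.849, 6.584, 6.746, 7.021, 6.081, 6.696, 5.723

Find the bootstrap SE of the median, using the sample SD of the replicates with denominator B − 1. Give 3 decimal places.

SE* = 0.400

Bootstrap SE is the standard deviation of the 9 replicate medians.
Mean of replicates: (6.454 + 6.590 + 6.849 + 6.584 + 6.746 + 7.021 + 6.081 + 6.696 + 5.723) / 9 = 58.7440 / 9 = 6.5271
Sum of squared deviations: (−0.0731)² + (+0.0629)² + (+0.3219)² + (+0.0569)² + (+0.2189)² + (+0.4939)² + (−0.4461)² + (+0.1689)² + (−0.8041)² = 1.2821
Variance = 1.2821 / 8 = 0.1603
SE* = √0.1603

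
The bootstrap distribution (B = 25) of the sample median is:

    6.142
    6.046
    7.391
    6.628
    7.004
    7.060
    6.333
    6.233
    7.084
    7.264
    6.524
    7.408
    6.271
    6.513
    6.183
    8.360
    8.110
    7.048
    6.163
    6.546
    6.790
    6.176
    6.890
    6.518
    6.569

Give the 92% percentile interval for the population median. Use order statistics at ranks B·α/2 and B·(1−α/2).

(6.046, 8.110)

Sorted replicates: 6.046, 6.142, 6.163, 6.176, 6.183, 6.233, 6.271, 6.333, 6.513, 6.518, 6.524, 6.546, 6.569, 6.628, 6.790, 6.890, 7.004, 7.048, 7.060, 7.084, 7.264, 7.391, 7.408, 8.110, 8.360
α = 0.08; lower rank = 25 × 0.040 = 1; upper rank = 25 × 0.960 = 24.
The 1st smallest replicate is 6.046; the 24th is 8.110.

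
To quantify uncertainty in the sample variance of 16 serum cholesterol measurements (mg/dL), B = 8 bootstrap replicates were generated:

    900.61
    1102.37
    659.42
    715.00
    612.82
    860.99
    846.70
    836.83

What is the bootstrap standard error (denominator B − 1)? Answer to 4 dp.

SE* = 155.1782

Bootstrap SE is the standard deviation of the 8 replicate variances.
Mean of replicates: (900.61 + 1102.37 + 659.42 + 715.00 + 612.82 + 860.99 + 846.70 + 836.83) / 8 = 6534.74000 / 8 = 816.84250
Sum of squared deviations: (+83.76750)² + (+285.52750)² + (−157.42250)² + (−101.84250)² + (−204.02250)² + (+44.14750)² + (+29.85750)² + (+19.98750)² = 168561.83835
Variance = 168561.83835 / 7 = 24080.26262
SE* = √24080.26262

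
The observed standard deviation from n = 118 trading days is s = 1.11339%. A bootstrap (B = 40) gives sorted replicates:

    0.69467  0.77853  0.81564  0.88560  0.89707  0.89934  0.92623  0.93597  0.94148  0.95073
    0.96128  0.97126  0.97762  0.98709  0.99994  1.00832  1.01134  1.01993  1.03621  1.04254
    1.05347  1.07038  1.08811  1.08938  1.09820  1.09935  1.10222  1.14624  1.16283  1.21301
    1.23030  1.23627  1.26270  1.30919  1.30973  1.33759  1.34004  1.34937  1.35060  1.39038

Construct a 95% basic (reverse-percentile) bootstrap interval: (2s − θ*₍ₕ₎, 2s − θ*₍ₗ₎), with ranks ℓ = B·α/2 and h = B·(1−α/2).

(0.87618, 1.53211)

Percentile endpoints at ranks 1 and 39: θ*₍1₎ = 0.69467, θ*₍39₎ = 1.35060.
Basic interval reflects these around s:
  lower = 2 × 1.11339 − 1.35060 = 0.87618
  upper = 2 × 1.11339 − 0.69467 = 1.53211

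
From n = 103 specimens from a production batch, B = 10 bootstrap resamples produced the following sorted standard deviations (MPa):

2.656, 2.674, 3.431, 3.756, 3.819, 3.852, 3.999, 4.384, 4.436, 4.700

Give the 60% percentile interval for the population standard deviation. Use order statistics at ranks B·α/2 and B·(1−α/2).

α = 0.40; lower rank = 10 × 0.200 = 2; upper rank = 10 × 0.800 = 8.
The 2nd smallest replicate is 2.674; the 8th is 4.384.

(2.674, 4.384)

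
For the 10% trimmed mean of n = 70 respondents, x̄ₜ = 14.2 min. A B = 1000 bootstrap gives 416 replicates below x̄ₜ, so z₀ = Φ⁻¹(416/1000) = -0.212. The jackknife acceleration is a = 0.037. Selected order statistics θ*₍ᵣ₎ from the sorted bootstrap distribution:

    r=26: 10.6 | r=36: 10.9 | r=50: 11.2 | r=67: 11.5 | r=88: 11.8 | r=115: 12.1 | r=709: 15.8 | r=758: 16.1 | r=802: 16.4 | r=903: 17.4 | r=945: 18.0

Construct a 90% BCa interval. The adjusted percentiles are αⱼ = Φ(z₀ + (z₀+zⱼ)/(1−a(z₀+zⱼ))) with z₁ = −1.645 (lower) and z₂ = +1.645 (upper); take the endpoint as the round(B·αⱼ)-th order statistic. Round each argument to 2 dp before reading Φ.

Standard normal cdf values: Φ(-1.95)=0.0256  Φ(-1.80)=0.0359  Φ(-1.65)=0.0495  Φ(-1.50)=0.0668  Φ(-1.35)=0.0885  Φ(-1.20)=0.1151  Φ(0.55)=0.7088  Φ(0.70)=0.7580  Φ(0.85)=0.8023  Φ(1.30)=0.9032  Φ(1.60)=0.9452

Lower: z₀ + z₁ = -0.212 + (-1.645) = -1.857; 1 − a(z₀+z₁) = 1 − (0.037)(-1.857) = 1.0687; argument = -0.212 + (-1.857)/1.0687 = -1.9496 → -1.95.
α₁ = Φ(-1.95) = 0.0256; rank = round(1000 × 0.0256) = 26; θ*₍26₎ = 10.6.
Upper: z₀ + z₂ = 1.433; 1 − a(z₀+z₂) = 0.9470; argument = 1.3012 → 1.30; α₂ = 0.9032; rank = 903; θ*₍903₎ = 17.4.

(10.6, 17.4)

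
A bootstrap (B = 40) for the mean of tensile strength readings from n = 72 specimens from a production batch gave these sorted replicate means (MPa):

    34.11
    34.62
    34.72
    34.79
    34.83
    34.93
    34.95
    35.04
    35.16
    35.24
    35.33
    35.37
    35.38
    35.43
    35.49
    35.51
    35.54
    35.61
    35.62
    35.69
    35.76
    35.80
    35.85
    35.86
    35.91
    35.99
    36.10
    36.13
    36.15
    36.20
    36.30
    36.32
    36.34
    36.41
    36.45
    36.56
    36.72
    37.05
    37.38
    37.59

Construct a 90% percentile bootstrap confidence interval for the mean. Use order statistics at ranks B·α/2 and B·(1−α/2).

α = 0.10; lower rank = 40 × 0.050 = 2; upper rank = 40 × 0.950 = 38.
The 2nd smallest replicate is 34.62; the 38th is 37.05.

(34.62, 37.05)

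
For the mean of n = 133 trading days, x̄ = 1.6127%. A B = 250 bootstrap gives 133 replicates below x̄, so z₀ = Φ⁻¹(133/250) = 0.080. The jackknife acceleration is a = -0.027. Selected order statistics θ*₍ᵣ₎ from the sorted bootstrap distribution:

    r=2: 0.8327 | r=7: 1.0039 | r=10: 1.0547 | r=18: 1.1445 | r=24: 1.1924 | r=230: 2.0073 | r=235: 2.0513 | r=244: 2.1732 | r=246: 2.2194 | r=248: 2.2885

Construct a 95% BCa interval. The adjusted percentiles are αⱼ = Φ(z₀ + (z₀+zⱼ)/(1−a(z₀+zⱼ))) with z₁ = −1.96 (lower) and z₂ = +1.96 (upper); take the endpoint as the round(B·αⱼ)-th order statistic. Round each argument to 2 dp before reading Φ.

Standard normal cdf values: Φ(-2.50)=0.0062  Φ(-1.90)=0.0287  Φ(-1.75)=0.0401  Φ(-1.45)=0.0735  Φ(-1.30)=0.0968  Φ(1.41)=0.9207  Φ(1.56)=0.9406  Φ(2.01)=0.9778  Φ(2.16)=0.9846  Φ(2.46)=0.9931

Lower: z₀ + z₁ = 0.080 + (-1.960) = -1.880; 1 − a(z₀+z₁) = 1 − (-0.027)(-1.880) = 0.9492; argument = 0.080 + (-1.880)/0.9492 = -1.9005 → -1.90.
α₁ = Φ(-1.90) = 0.0287; rank = round(250 × 0.0287) = 7; θ*₍7₎ = 1.0039.
Upper: z₀ + z₂ = 2.040; 1 − a(z₀+z₂) = 1.0551; argument = 2.0135 → 2.01; α₂ = 0.9778; rank = 244; θ*₍244₎ = 2.1732.

(1.0039, 2.1732)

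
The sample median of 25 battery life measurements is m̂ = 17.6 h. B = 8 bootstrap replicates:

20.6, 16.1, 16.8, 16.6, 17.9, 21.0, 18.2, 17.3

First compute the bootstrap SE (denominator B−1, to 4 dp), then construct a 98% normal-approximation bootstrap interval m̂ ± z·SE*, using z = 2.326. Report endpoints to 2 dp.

(13.36, 21.84)

Mean of replicates = 18.0625; sum of squared deviations = 23.2787; SE* = √(23.2787/7) = 1.8236
Margin = 2.326 × 1.8236 = 4.242
Interval: 17.6 ± 4.242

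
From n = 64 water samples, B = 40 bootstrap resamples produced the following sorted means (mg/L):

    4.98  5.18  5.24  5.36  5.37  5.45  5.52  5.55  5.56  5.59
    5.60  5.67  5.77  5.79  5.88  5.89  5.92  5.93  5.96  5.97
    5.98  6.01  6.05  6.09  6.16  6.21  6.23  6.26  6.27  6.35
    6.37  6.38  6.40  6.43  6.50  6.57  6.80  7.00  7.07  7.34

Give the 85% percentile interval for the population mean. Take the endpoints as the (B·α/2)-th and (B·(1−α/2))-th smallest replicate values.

α = 0.15; lower rank = 40 × 0.075 = 3; upper rank = 40 × 0.925 = 37.
The 3rd smallest replicate is 5.24; the 37th is 6.80.

(5.24, 6.80)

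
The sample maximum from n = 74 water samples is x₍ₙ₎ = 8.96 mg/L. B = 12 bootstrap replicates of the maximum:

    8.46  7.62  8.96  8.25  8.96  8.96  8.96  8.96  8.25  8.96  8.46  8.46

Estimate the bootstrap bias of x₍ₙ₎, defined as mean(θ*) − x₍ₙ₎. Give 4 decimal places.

mean(θ*) = (8.46 + 7.62 + 8.96 + 8.25 + 8.96 + 8.96 + 8.96 + 8.96 + 8.25 + 8.96 + 8.46 + 8.46) / 12 = 8.60500
bias = 8.60500 − 8.96

bias = −0.3550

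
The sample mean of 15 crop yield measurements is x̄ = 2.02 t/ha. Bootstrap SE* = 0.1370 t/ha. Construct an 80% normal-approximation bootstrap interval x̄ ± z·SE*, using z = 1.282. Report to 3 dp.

Margin = 1.282 × 0.1370 = 0.1756
Interval: 2.02 ± 0.1756

(1.844, 2.196)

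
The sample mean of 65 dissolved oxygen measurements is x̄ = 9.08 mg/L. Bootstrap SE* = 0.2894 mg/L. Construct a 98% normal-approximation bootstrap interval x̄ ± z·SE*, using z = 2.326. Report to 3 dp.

Margin = 2.326 × 0.2894 = 0.6731
Interval: 9.08 ± 0.6731

(8.407, 9.753)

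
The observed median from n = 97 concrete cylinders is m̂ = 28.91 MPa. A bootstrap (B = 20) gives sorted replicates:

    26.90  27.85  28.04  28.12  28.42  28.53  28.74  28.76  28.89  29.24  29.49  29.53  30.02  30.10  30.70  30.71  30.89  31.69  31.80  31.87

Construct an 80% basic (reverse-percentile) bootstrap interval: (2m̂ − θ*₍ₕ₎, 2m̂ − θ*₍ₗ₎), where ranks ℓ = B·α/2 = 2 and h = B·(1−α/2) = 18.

Percentile endpoints at ranks 2 and 18: θ*₍2₎ = 27.85, θ*₍18₎ = 31.69.
Basic interval reflects these around m̂:
  lower = 2 × 28.91 − 31.69 = 26.13
  upper = 2 × 28.91 − 27.85 = 29.97

(26.13, 29.97)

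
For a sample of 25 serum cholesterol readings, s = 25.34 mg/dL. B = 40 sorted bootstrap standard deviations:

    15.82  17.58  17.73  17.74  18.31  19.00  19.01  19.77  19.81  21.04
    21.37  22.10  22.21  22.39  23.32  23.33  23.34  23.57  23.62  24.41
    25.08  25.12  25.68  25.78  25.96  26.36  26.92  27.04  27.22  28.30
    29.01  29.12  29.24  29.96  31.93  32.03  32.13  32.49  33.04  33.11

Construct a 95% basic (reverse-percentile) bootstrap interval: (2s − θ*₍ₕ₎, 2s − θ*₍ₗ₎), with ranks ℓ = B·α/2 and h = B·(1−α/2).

(17.64, 34.86)

Percentile endpoints at ranks 1 and 39: θ*₍1₎ = 15.82, θ*₍39₎ = 33.04.
Basic interval reflects these around s:
  lower = 2 × 25.34 − 33.04 = 17.64
  upper = 2 × 25.34 − 15.82 = 34.86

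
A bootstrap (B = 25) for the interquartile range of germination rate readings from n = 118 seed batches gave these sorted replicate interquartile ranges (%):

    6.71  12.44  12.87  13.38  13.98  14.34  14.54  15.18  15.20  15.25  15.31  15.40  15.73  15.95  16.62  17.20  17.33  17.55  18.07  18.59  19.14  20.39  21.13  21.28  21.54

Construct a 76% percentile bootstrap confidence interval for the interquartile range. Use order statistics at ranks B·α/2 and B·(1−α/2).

(12.87, 20.39)

α = 0.24; lower rank = 25 × 0.120 = 3; upper rank = 25 × 0.880 = 22.
The 3rd smallest replicate is 12.87; the 22nd is 20.39.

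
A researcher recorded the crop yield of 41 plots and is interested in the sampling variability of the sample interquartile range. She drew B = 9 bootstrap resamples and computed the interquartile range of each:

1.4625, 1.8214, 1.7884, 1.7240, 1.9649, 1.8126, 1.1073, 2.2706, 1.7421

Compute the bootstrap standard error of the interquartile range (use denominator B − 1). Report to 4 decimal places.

Bootstrap SE is the standard deviation of the 9 replicate interquartile ranges.
Mean of replicates: (1.4625 + 1.8214 + 1.7884 + 1.7240 + 1.9649 + 1.8126 + 1.1073 + 2.2706 + 1.7421) / 9 = 15.69380 / 9 = 1.74376
Sum of squared deviations: (−0.28126)² + (+0.07764)² + (+0.04464)² + (−0.01976)² + (+0.22114)² + (+0.06884)² + (−0.63646)² + (+0.52684)² + (−0.00166)² = 0.82380
Variance = 0.82380 / 8 = 0.10298
SE* = √0.10298

SE* = 0.3209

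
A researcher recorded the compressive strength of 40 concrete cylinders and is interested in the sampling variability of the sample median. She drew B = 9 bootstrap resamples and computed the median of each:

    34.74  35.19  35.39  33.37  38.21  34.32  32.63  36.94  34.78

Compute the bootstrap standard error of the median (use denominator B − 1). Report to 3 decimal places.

SE* = 1.698

Bootstrap SE is the standard deviation of the 9 replicate medians.
Mean of replicates: (34.74 + 35.19 + 35.39 + 33.37 + 38.21 + 34.32 + 32.63 + 36.94 + 34.78) / 9 = 315.5700 / 9 = 35.0633
Sum of squared deviations: (−0.3233)² + (+0.1267)² + (+0.3267)² + (−1.6933)² + (+3.1467)² + (−0.7433)² + (−2.4333)² + (+1.8767)² + (−0.2833)² = 23.0720
Variance = 23.0720 / 8 = 2.8840
SE* = √2.8840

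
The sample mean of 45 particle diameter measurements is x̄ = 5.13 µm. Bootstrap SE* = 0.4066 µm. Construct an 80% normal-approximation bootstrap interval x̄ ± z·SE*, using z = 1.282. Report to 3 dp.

(4.609, 5.651)

Margin = 1.282 × 0.4066 = 0.5213
Interval: 5.13 ± 0.5213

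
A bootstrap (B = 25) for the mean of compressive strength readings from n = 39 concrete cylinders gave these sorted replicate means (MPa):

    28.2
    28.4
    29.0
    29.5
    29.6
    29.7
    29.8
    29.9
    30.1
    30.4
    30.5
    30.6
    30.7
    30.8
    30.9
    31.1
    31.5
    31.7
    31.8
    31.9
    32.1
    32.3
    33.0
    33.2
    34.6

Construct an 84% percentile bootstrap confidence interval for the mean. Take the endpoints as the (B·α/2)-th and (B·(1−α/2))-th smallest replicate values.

(28.4, 33.0)

α = 0.16; lower rank = 25 × 0.080 = 2; upper rank = 25 × 0.920 = 23.
The 2nd smallest replicate is 28.4; the 23rd is 33.0.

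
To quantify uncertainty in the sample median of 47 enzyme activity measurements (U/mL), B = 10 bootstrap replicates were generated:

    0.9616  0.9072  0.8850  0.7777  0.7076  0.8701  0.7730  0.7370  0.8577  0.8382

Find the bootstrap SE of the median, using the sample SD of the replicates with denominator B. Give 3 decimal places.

Bootstrap SE is the standard deviation of the 10 replicate medians.
Mean of replicates: (0.9616 + 0.9072 + 0.8850 + 0.7777 + 0.7076 + 0.8701 + 0.7730 + 0.7370 + 0.8577 + 0.8382) / 10 = 8.31510 / 10 = 0.83151
Sum of squared deviations: (+0.13009)² + (+0.07569)² + (+0.05349)² + (−0.05381)² + (−0.12391)² + (+0.03859)² + (−0.05851)² + (−0.09451)² + (+0.02619)² + (+0.00669)² = 0.05834
Variance = 0.05834 / 10 = 0.00583
SE* = √0.00583

SE* = 0.076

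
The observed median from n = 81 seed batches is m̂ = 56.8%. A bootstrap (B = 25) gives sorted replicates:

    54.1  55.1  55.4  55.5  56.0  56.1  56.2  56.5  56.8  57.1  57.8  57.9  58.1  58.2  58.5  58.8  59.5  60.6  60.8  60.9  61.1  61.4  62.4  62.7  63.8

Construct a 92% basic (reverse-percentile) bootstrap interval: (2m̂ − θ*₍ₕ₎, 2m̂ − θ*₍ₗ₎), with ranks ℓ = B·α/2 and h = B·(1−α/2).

Percentile endpoints at ranks 1 and 24: θ*₍1₎ = 54.1, θ*₍24₎ = 62.7.
Basic interval reflects these around m̂:
  lower = 2 × 56.8 − 62.7 = 50.9
  upper = 2 × 56.8 − 54.1 = 59.5

(50.9, 59.5)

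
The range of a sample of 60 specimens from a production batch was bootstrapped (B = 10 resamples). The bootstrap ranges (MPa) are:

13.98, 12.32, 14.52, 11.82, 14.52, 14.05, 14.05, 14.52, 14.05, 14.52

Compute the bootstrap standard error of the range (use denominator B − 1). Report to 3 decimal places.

Bootstrap SE is the standard deviation of the 10 replicate ranges.
Mean of replicates: (13.98 + 12.32 + 14.52 + 11.82 + 14.52 + 14.05 + 14.05 + 14.52 + 14.05 + 14.52) / 10 = 138.3500 / 10 = 13.8350
Sum of squared deviations: (+0.1450)² + (−1.5150)² + (+0.6850)² + (−2.0150)² + (+0.6850)² + (+0.2150)² + (+0.2150)² + (+0.6850)² + (+0.2150)² + (+0.6850)² = 8.3920
Variance = 8.3920 / 9 = 0.9324
SE* = √0.9324

SE* = 0.966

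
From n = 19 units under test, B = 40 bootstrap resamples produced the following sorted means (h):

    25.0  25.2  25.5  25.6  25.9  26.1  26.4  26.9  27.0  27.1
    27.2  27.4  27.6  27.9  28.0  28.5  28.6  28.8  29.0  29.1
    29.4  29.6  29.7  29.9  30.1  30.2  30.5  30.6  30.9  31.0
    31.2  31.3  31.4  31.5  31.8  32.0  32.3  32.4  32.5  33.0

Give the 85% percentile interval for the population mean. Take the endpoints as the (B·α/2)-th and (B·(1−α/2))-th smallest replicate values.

α = 0.15; lower rank = 40 × 0.075 = 3; upper rank = 40 × 0.925 = 37.
The 3rd smallest replicate is 25.5; the 37th is 32.3.

(25.5, 32.3)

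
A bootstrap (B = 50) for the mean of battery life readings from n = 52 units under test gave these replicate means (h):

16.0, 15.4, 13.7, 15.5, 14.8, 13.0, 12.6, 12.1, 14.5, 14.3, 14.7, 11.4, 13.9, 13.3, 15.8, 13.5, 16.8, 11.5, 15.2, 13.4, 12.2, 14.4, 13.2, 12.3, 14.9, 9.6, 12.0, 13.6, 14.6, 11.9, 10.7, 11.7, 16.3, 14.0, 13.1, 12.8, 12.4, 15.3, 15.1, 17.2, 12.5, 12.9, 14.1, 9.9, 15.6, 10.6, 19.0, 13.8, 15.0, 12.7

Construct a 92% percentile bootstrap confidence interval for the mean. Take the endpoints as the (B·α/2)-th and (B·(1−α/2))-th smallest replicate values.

Sorted replicates: 9.6, 9.9, 10.6, 10.7, 11.4, 11.5, 11.7, 11.9, 12.0, 12.1, 12.2, 12.3, 12.4, 12.5, 12.6, 12.7, 12.8, 12.9, 13.0, 13.1, 13.2, 13.3, 13.4, 13.5, 13.6, 13.7, 13.8, 13.9, 14.0, 14.1, 14.3, 14.4, 14.5, 14.6, 14.7, 14.8, 14.9, 15.0, 15.1, 15.2, 15.3, 15.4, 15.5, 15.6, 15.8, 16.0, 16.3, 16.8, 17.2, 19.0
α = 0.08; lower rank = 50 × 0.040 = 2; upper rank = 50 × 0.960 = 48.
The 2nd smallest replicate is 9.9; the 48th is 16.8.

(9.9, 16.8)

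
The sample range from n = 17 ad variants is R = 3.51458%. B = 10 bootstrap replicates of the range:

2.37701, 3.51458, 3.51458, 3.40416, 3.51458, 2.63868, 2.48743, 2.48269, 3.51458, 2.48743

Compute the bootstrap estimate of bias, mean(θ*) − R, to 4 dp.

mean(θ*) = (2.37701 + 3.51458 + 3.51458 + 3.40416 + 3.51458 + 2.63868 + 2.48743 + 2.48269 + 3.51458 + 2.48743) / 10 = 2.99357
bias = 2.99357 − 3.51458

bias = −0.5210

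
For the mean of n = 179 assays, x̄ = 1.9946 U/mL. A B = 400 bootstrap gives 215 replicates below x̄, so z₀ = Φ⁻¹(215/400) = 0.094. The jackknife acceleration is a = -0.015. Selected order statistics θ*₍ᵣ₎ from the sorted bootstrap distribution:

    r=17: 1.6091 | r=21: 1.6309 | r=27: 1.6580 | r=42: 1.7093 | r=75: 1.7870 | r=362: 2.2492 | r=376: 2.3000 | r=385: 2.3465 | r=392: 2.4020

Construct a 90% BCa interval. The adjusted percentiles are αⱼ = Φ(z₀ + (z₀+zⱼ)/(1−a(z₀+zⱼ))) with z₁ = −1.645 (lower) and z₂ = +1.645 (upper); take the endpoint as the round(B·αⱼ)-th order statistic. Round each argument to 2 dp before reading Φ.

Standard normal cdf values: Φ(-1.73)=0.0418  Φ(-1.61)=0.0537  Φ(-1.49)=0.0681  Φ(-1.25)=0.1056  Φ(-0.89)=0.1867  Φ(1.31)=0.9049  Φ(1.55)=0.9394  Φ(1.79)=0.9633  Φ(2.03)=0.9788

Lower: z₀ + z₁ = 0.094 + (-1.645) = -1.551; 1 − a(z₀+z₁) = 1 − (-0.015)(-1.551) = 0.9767; argument = 0.094 + (-1.551)/0.9767 = -1.4939 → -1.49.
α₁ = Φ(-1.49) = 0.0681; rank = round(400 × 0.0681) = 27; θ*₍27₎ = 1.6580.
Upper: z₀ + z₂ = 1.739; 1 − a(z₀+z₂) = 1.0261; argument = 1.7888 → 1.79; α₂ = 0.9633; rank = 385; θ*₍385₎ = 2.3465.

(1.6580, 2.3465)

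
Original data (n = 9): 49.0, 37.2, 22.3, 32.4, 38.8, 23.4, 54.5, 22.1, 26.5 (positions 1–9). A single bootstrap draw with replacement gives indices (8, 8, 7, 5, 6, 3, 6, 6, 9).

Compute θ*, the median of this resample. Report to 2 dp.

Resample values: 22.1, 22.1, 54.5, 38.8, 23.4, 22.3, 23.4, 23.4, 26.5.
Sorted: 22.1, 22.1, 22.3, 23.4, 23.4, 23.4, 26.5, 38.8, 54.5
Median = middle value = 23.40

θ* = 23.40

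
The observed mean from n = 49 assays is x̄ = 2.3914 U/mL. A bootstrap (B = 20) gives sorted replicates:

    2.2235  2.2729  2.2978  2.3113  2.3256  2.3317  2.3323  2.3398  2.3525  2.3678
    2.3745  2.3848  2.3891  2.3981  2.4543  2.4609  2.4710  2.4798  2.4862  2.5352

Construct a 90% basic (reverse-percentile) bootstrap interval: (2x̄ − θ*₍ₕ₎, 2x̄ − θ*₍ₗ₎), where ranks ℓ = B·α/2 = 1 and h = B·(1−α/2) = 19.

(2.2966, 2.5593)

Percentile endpoints at ranks 1 and 19: θ*₍1₎ = 2.2235, θ*₍19₎ = 2.4862.
Basic interval reflects these around x̄:
  lower = 2 × 2.3914 − 2.4862 = 2.2966
  upper = 2 × 2.3914 − 2.2235 = 2.5593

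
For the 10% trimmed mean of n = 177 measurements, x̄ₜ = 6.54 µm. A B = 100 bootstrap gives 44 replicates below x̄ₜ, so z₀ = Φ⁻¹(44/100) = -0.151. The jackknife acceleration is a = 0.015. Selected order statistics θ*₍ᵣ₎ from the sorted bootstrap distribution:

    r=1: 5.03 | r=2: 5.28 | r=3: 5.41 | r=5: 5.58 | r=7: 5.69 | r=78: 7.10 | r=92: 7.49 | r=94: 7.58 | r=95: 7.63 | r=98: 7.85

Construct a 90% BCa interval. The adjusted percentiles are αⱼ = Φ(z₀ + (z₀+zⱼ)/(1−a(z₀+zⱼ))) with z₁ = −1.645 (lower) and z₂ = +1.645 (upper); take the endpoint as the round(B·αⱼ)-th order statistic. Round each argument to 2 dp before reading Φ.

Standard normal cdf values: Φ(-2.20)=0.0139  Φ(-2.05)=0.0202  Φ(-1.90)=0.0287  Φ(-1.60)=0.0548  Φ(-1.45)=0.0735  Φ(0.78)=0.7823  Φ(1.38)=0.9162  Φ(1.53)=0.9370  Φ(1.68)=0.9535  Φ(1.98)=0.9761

Lower: z₀ + z₁ = -0.151 + (-1.645) = -1.796; 1 − a(z₀+z₁) = 1 − (0.015)(-1.796) = 1.0269; argument = -0.151 + (-1.796)/1.0269 = -1.8999 → -1.90.
α₁ = Φ(-1.90) = 0.0287; rank = round(100 × 0.0287) = 3; θ*₍3₎ = 5.41.
Upper: z₀ + z₂ = 1.494; 1 − a(z₀+z₂) = 0.9776; argument = 1.3772 → 1.38; α₂ = 0.9162; rank = 92; θ*₍92₎ = 7.49.

(5.41, 7.49)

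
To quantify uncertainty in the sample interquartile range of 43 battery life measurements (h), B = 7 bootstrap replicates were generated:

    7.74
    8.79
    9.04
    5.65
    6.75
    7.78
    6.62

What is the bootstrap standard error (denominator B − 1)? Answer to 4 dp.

Bootstrap SE is the standard deviation of the 7 replicate interquartile ranges.
Mean of replicates: (7.74 + 8.79 + 9.04 + 5.65 + 6.75 + 7.78 + 6.62) / 7 = 52.37000 / 7 = 7.48143
Sum of squared deviations: (+0.25857)² + (+1.30857)² + (+1.55857)² + (−1.83143)² + (−0.73143)² + (+0.29857)² + (−0.86143)² = 8.92869
Variance = 8.92869 / 6 = 1.48811
SE* = √1.48811

SE* = 1.2199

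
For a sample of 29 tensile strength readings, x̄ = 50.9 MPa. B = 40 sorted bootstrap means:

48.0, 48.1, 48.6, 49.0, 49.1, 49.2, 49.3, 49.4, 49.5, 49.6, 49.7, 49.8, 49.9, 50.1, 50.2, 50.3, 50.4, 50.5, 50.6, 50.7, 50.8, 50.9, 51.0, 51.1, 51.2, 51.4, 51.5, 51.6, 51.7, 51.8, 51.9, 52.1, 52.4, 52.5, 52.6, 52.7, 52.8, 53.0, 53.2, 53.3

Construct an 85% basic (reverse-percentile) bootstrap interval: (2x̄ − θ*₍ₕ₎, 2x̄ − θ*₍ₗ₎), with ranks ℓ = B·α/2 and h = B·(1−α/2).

(49.0, 53.2)

Percentile endpoints at ranks 3 and 37: θ*₍3₎ = 48.6, θ*₍37₎ = 52.8.
Basic interval reflects these around x̄:
  lower = 2 × 50.9 − 52.8 = 49.0
  upper = 2 × 50.9 − 48.6 = 53.2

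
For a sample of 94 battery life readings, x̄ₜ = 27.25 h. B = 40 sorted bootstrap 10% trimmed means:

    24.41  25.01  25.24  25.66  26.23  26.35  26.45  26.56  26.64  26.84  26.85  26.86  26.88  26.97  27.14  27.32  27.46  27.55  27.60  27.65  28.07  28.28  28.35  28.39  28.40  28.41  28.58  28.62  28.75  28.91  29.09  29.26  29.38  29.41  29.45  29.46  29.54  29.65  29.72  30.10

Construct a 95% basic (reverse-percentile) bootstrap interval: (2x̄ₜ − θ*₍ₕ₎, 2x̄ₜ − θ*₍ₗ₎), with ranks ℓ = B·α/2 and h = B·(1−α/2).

Percentile endpoints at ranks 1 and 39: θ*₍1₎ = 24.41, θ*₍39₎ = 29.72.
Basic interval reflects these around x̄ₜ:
  lower = 2 × 27.25 − 29.72 = 24.78
  upper = 2 × 27.25 − 24.41 = 30.09

(24.78, 30.09)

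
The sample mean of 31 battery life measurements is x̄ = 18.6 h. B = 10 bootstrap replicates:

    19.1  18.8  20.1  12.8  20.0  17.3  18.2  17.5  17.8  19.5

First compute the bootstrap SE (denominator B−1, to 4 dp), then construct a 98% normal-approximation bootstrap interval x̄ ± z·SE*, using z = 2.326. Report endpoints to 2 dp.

Mean of replicates = 18.1100; sum of squared deviations = 40.2490; SE* = √(40.2490/9) = 2.1147
Margin = 2.326 × 2.1147 = 4.919
Interval: 18.6 ± 4.919

(13.68, 23.52)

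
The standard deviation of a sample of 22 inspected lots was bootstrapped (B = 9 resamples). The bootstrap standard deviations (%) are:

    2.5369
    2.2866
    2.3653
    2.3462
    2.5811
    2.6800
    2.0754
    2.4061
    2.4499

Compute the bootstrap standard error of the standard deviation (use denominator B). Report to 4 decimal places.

SE* = 0.1677

Bootstrap SE is the standard deviation of the 9 replicate standard deviations.
Mean of replicates: (2.5369 + 2.2866 + 2.3653 + 2.3462 + 2.5811 + 2.6800 + 2.0754 + 2.4061 + 2.4499) / 9 = 21.72750 / 9 = 2.41417
Sum of squared deviations: (+0.12273)² + (−0.12757)² + (−0.04887)² + (−0.06797)² + (+0.16693)² + (+0.26583)² + (−0.33877)² + (−0.00807)² + (+0.03573)² = 0.25298
Variance = 0.25298 / 9 = 0.02811
SE* = √0.02811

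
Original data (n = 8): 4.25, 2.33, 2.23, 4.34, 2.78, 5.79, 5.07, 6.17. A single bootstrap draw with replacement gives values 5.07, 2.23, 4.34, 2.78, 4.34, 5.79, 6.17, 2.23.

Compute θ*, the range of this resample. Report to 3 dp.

θ* = 3.940

Range = 6.17 − 2.23 = 3.940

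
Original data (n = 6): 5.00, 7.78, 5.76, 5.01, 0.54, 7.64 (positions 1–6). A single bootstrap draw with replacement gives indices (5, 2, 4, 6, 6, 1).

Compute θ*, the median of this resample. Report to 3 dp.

θ* = 6.325

Resample values: 0.54, 7.78, 5.01, 7.64, 7.64, 5.00.
Sorted: 0.54, 5.00, 5.01, 7.64, 7.64, 7.78
Median = average of the two middle values = 6.325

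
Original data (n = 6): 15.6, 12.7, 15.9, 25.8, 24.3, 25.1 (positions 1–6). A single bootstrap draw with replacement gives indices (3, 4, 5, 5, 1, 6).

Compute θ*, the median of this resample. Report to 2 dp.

Resample values: 15.9, 25.8, 24.3, 24.3, 15.6, 25.1.
Sorted: 15.6, 15.9, 24.3, 24.3, 25.1, 25.8
Median = average of the two middle values = 24.30

θ* = 24.30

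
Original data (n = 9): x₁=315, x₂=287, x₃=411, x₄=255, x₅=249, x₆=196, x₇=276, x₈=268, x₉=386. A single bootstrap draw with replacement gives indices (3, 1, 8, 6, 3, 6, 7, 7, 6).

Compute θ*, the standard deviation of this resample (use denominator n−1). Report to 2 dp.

θ* = 84.28

Resample values: 411, 315, 268, 196, 411, 196, 276, 276, 196.
Mean = 282.7778; sum of squared deviations = 56821.5556
s² = 56821.5556 / 8 = 7102.6944
s = √7102.6944 = 84.28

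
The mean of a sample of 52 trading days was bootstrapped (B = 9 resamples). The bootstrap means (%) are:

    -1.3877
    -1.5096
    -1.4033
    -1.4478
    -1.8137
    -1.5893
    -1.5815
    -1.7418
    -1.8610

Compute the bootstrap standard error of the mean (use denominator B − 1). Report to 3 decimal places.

Bootstrap SE is the standard deviation of the 9 replicate means.
Mean of replicates: ((-1.3877) + (-1.5096) + (-1.4033) + (-1.4478) + (-1.8137) + (-1.5893) + (-1.5815) + (-1.7418) + (-1.8610)) / 9 = -14.33570 / 9 = -1.59286
Sum of squared deviations: (+0.20516)² + (+0.08326)² + (+0.18956)² + (+0.14506)² + (−0.22084)² + (+0.00356)² + (+0.01136)² + (−0.14894)² + (−0.26814)² = 0.24899
Variance = 0.24899 / 8 = 0.03112
SE* = √0.03112

SE* = 0.176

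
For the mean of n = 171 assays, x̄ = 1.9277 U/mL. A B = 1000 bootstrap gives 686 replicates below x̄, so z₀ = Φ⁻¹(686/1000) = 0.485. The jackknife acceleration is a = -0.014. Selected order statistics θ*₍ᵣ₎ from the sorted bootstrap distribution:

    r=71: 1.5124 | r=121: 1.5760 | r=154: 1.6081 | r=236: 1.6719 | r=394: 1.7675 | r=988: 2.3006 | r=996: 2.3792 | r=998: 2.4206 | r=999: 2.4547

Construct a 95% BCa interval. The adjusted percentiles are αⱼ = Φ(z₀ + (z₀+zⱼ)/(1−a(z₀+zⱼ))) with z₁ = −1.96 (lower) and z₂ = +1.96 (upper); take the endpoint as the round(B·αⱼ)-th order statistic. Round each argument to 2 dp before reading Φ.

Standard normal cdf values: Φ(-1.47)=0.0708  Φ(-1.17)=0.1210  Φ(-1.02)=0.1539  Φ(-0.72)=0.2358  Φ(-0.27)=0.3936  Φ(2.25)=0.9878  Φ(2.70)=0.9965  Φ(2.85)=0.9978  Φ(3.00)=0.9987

(1.6081, 2.4206)

Lower: z₀ + z₁ = 0.485 + (-1.960) = -1.475; 1 − a(z₀+z₁) = 1 − (-0.014)(-1.475) = 0.9793; argument = 0.485 + (-1.475)/0.9793 = -1.0211 → -1.02.
α₁ = Φ(-1.02) = 0.1539; rank = round(1000 × 0.1539) = 154; θ*₍154₎ = 1.6081.
Upper: z₀ + z₂ = 2.445; 1 − a(z₀+z₂) = 1.0342; argument = 2.8491 → 2.85; α₂ = 0.9978; rank = 998; θ*₍998₎ = 2.4206.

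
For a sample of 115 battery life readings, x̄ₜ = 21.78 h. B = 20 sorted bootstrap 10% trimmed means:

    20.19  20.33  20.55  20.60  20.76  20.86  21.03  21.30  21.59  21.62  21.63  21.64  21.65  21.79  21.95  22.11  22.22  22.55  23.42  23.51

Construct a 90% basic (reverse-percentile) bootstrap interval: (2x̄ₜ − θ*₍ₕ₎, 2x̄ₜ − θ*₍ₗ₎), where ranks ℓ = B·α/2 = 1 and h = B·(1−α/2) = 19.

Percentile endpoints at ranks 1 and 19: θ*₍1₎ = 20.19, θ*₍19₎ = 23.42.
Basic interval reflects these around x̄ₜ:
  lower = 2 × 21.78 − 23.42 = 20.14
  upper = 2 × 21.78 − 20.19 = 23.37

(20.14, 23.37)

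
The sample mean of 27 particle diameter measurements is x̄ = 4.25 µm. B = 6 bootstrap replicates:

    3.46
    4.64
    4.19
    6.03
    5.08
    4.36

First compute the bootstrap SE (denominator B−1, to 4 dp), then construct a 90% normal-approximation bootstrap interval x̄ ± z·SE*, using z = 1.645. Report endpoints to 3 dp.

Mean of replicates = 4.6267; sum of squared deviations = 3.7979; SE* = √(3.7979/5) = 0.8715
Margin = 1.645 × 0.8715 = 1.4336
Interval: 4.25 ± 1.4336

(2.816, 5.684)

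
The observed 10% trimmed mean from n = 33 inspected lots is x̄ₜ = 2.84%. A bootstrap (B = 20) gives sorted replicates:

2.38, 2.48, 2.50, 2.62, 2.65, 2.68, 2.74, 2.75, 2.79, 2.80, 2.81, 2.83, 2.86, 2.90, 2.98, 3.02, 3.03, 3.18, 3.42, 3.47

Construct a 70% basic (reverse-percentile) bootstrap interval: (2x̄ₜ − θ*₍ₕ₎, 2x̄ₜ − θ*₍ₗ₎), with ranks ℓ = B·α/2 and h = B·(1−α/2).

Percentile endpoints at ranks 3 and 17: θ*₍3₎ = 2.50, θ*₍17₎ = 3.03.
Basic interval reflects these around x̄ₜ:
  lower = 2 × 2.84 − 3.03 = 2.65
  upper = 2 × 2.84 − 2.50 = 3.18

(2.65, 3.18)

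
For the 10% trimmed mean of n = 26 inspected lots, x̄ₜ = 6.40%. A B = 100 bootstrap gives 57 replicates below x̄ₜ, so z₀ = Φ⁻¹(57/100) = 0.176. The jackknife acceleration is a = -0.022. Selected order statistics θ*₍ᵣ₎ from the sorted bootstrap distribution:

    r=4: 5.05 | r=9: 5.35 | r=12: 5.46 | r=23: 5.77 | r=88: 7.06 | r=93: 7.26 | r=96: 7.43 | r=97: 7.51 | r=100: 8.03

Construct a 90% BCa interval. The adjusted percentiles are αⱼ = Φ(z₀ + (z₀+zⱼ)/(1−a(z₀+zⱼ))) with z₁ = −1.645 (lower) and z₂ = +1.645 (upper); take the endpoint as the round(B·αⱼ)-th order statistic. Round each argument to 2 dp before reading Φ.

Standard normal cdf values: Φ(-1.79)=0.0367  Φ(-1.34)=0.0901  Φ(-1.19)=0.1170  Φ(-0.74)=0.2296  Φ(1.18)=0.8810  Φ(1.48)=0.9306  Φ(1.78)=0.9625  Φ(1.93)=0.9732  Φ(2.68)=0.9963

Lower: z₀ + z₁ = 0.176 + (-1.645) = -1.469; 1 − a(z₀+z₁) = 1 − (-0.022)(-1.469) = 0.9677; argument = 0.176 + (-1.469)/0.9677 = -1.3421 → -1.34.
α₁ = Φ(-1.34) = 0.0901; rank = round(100 × 0.0901) = 9; θ*₍9₎ = 5.35.
Upper: z₀ + z₂ = 1.821; 1 − a(z₀+z₂) = 1.0401; argument = 1.9269 → 1.93; α₂ = 0.9732; rank = 97; θ*₍97₎ = 7.51.

(5.35, 7.51)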